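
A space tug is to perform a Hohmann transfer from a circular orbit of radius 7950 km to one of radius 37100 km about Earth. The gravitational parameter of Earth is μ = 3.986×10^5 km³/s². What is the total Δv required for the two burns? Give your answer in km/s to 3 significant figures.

Δv = 3.34 km/s

The Hohmann ellipse has a_t = (r₁ + r₂)/2 = 22525 km.
Circular speed at r₁: v₁ = √(μ/r₁) = √(3.986×10^5/7950) = 7.0808 km/s.
On the transfer ellipse at r₁, vis-viva equation gives v_p = √[μ(2/r₁ − 1/a_t)] = 9.0874 km/s.
First burn Δv₁ = |v_p − v₁| = 2.007 km/s.
At r₂, v₂ = √(μ/r₂) = 3.27779 km/s.
Transfer-orbit speed at r₂: v_a = √[μ(2/r₂ − 1/a_t)] = 1.94730 km/s.
Second burn Δv₂ = |v₂ − v_a| = 1.330 km/s.
Δv = Δv₁ + Δv₂ = 2.007 + 1.330 = 3.337 km/s.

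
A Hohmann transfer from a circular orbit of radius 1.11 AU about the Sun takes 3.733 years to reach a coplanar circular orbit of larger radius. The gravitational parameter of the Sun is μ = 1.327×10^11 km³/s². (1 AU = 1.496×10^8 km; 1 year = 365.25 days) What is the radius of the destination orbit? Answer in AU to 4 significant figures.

In km: r₁ = 1.11 × 1.496×10^8 = 1.66056×10^8 km.
Transfer time t = 3.733 years × 365.25 × 86400 s = 1.178045208×10^8 s, and t = π√(a_t³/μ).
So a_t = (μ t²/π²)^(1/3) = (1.327×10^11 × (1.178045208×10^8)² / π²)^(1/3) = 5.7143×10^8 km.
Since a_t = (r₁ + r₂)/2, r₂ = 2a_t − r₁ = 2×5.7143×10^8 − 1.66056×10^8 = 9.76804×10^8 km.
In AU: r₂ = 9.76804×10^8 / 1.496×10^8 = 6.529 AU.

r₂ = 6.529 AU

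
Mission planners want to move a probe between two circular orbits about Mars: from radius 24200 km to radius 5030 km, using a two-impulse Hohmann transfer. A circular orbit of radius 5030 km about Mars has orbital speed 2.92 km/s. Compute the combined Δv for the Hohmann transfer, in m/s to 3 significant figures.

From the circular-orbit relation v² = μ/r at r = 5030 km: μ = v²r = (2.92)² × 5030 = 42887.8 km³/s².
The Hohmann ellipse has a_t = (r₁ + r₂)/2 = 14615 km.
Circular speed at r₁: v₁ = √(μ/r₁) = √(42887.8/24200) = 1.33125 km/s.
On the transfer ellipse at r₁, vis-viva gives v_a = √[μ(2/r₁ − 1/a_t)] = 0.780987 km/s.
First burn Δv₁ = |v_a − v₁| = 0.5503 km/s.
At r₂, v₂ = √(μ/r₂) = 2.9200 km/s.
Transfer-orbit speed at r₂: v_p = √[μ(2/r₂ − 1/a_t)] = 3.7574 km/s.
Second burn Δv₂ = |v₂ − v_p| = 0.8374 km/s.
Δv = Δv₁ + Δv₂ = 0.5503 + 0.8374 = 1.388 km/s.

Δv = 1390 m/s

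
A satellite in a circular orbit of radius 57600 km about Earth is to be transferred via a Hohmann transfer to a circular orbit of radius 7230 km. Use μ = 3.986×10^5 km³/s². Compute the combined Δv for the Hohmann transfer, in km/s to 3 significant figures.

Δv = 3.86 km/s

The Hohmann ellipse has a_t = (r₁ + r₂)/2 = 32415 km.
At r₁ the circular-orbit speed is v₁ = √(μ/r₁) = 2.6306 km/s.
Transfer-orbit speed at r₁ (vis-viva equation): v_a = √[μ(2/r₁ − 1/a_t)] = 1.2424 km/s.
First burn Δv₁ = |v_a − v₁| = 1.388 km/s.
Circular speed at r₂: v₂ = √(μ/r₂) = 7.425 km/s.
Transfer-orbit speed at r₂: v_p = √[μ(2/r₂ − 1/a_t)] = 9.898 km/s.
Second burn Δv₂ = |v₂ − v_p| = 2.473 km/s.
Total Δv = Δv₁ + Δv₂ = 3.861 km/s.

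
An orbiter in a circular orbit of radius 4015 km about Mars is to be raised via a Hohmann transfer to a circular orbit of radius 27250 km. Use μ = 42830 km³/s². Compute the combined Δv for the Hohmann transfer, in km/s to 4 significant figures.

Δv = 1.664 km/s

The Hohmann ellipse has a_t = (r₁ + r₂)/2 = 15632.5 km.
At r₁ the circular-orbit speed is v₁ = √(μ/r₁) = 3.266 km/s.
On the transfer ellipse at r₁, vis-viva equation gives v_p = √[μ(2/r₁ − 1/a_t)] = 4.312 km/s.
First burn Δv₁ = |v_p − v₁| = 1.046 km/s.
Circular speed at r₂: v₂ = √(μ/r₂) = 1.2537 km/s.
Transfer-orbit speed at r₂: v_a = √[μ(2/r₂ − 1/a_t)] = 0.63536 km/s.
Second burn Δv₂ = |v₂ − v_a| = 0.6183 km/s.
Total Δv = Δv₁ + Δv₂ = 1.664 km/s.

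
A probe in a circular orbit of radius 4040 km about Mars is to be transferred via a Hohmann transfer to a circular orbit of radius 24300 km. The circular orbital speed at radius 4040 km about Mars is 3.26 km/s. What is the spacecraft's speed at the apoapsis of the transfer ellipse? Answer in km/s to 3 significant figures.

From the circular-orbit relation v² = μ/r at r = 4040 km: μ = v²r = (3.26)² × 4040 = 42935.5 km³/s².
Semi-major axis of the transfer orbit: a_t = (4040 + 24300)/2 = 14170 km.
The apoapsis of the transfer ellipse is at r = 24300 km.
Applying v² = μ(2/r − 1/a_t): v = 0.7098 km/s.

v = 0.710 km/s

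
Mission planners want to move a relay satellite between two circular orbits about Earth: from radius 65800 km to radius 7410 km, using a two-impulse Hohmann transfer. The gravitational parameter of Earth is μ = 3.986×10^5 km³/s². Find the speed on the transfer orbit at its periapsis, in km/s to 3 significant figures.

v = 9.83 km/s

The Hohmann ellipse has a_t = (r₁ + r₂)/2 = 36605 km.
The periapsis of the transfer ellipse is at r = 7410 km.
Applying v² = μ(2/r − 1/a_t): v = 9.833 km/s.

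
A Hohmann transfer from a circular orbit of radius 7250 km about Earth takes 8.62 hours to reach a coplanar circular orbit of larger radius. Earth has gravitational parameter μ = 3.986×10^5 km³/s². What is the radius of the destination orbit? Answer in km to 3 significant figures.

r₂ = 60500 km

Transfer time t = 8.62 hours = 31032 s, and t = π√(a_t³/μ).
So a_t = (μ t²/π²)^(1/3) = (3.986×10^5 × (31032)² / π²)^(1/3) = 33881 km.
Since a_t = (r₁ + r₂)/2, r₂ = 2a_t − r₁ = 2×33881 − 7250 = 60512 km.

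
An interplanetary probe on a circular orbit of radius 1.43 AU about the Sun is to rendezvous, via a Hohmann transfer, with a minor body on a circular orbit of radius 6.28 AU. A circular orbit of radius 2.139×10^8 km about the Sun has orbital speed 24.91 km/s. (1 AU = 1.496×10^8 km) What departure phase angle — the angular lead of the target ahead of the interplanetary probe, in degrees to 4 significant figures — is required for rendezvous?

φ = 93.43°

From the circular-orbit relation v² = μ/r at r = 2.139×10^8 km: μ = v²r = (24.91)² × 2.139×10^8 = 1.32727×10^11 km³/s².
In km: r₁ = 1.43 × 1.496×10^8 = 2.13928×10^8 km; r₂ = 6.28 × 1.496×10^8 = 9.39488×10^8 km.
The Hohmann ellipse has a_t = (r₁ + r₂)/2 = 5.76708×10^8 km.
The half-period of the transfer ellipse is t = π√(a_t³/μ) = 1.1943×10^8 s.
Target angular speed ω₂ = √(μ/r₂³) = 1.2652×10^-8 rad/s.
Angle swept by the target during transfer: ω₂·t = 1.511 rad = 86.57°.
The interplanetary probe traverses 180° on the transfer ellipse, so the target must lead by 180° − 86.57° = 93.43°.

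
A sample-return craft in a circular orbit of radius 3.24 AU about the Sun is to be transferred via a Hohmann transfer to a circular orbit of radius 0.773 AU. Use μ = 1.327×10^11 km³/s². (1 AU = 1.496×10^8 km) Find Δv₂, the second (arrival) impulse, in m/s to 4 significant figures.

Δv₂ = 9171 m/s

In km: r₁ = 3.24 × 1.496×10^8 = 4.84704×10^8 km; r₂ = 0.773 × 1.496×10^8 = 1.156408×10^8 km.
Transfer-ellipse semi-major axis a_t = (r₁ + r₂)/2 = (4.84704×10^8 + 1.156408×10^8)/2 = 3.001724×10^8 km.
On the circular orbit at r = 1.156408×10^8 km, v_c = √(μ/r) = 33.875 km/s.
Transfer-orbit speed at the same r (vis-viva, a = a_t): v_t = √[μ(2/r − 1/a_t)] = 43.046 km/s.
Δv₂ = |v_t − v_c| = |43.046 − 33.875| = 9.171 km/s.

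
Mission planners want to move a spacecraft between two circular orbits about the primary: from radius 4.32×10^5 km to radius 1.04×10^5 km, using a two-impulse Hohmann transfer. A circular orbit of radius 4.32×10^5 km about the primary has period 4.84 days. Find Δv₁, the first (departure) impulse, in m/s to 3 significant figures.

From Kepler's third law T² = 4π²r³/μ at r = 4.32×10^5 km, T = 4.84 days = 4.84 × 86400 s = 4.18176×10^5 s: μ = 4π²r³/T² = 1.82009×10^7 km³/s².
The Hohmann ellipse has a_t = (r₁ + r₂)/2 = 2.680×10^5 km.
Circular speed at r = 4.320×10^5 km: v_c = √(μ/r) = 6.4909 km/s.
Vis-viva on the transfer ellipse at r = 4.320×10^5 km gives v_t = √[μ(2/r − 1/a_t)] = 4.0435 km/s.
Δv₁ = |v_t − v_c| = |4.0435 − 6.4909| = 2.447 km/s.

Δv₁ = 2450 m/s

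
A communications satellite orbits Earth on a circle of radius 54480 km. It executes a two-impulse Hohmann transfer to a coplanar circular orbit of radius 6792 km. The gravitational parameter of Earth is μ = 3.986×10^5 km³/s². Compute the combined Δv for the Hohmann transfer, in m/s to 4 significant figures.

Δv = 3986 m/s

The Hohmann ellipse has a_t = (r₁ + r₂)/2 = 30636 km.
At r₁ the circular-orbit speed is v₁ = √(μ/r₁) = 2.705 km/s.
On the transfer ellipse at r₁, v² = μ(2/r − 1/a) gives v_a = √[μ(2/r₁ − 1/a_t)] = 1.274 km/s.
First burn Δv₁ = |v_a − v₁| = 1.431 km/s.
Circular speed at r₂: v₂ = √(μ/r₂) = 7.6607 km/s.
Transfer-orbit speed at r₂: v_p = √[μ(2/r₂ − 1/a_t)] = 10.216 km/s.
Second burn Δv₂ = |v₂ − v_p| = 2.555 km/s.
Δv = Δv₁ + Δv₂ = 1.431 + 2.555 = 3.986 km/s.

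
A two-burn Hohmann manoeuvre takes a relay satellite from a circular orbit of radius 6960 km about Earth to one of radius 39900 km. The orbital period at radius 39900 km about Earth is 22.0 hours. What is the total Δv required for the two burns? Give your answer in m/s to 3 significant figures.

Δv = 3750 m/s

From Kepler's third law T² = 4π²r³/μ at r = 39900 km, T = 22.0 hours = 22.0 × 3600 s = 79200 s: μ = 4π²r³/T² = 3.99786×10^5 km³/s².
Transfer-ellipse semi-major axis a_t = (r₁ + r₂)/2 = (6960 + 39900)/2 = 23430 km.
At r₁ the circular-orbit speed is v₁ = √(μ/r₁) = 7.57896 km/s.
Transfer-orbit speed at r₁ (vis-viva): v_p = √[μ(2/r₁ − 1/a_t)] = 9.89031 km/s.
First burn Δv₁ = |v_p − v₁| = 2.31135 km/s.
At r₂, v₂ = √(μ/r₂) = 3.165393 km/s.
Transfer-orbit speed at r₂: v_a = √[μ(2/r₂ − 1/a_t)] = 1.725226 km/s.
Second burn Δv₂ = |v₂ − v_a| = 1.44017 km/s.
Total Δv = Δv₁ + Δv₂ = 3.752 km/s.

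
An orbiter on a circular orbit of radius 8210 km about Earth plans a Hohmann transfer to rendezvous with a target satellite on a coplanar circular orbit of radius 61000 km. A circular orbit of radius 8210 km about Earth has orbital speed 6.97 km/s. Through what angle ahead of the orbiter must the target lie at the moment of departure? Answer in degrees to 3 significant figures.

From the circular-orbit relation v² = μ/r at r = 8210 km: μ = v²r = (6.97)² × 8210 = 3.98849×10^5 km³/s².
Semi-major axis of the transfer orbit: a_t = (8210 + 61000)/2 = 34605 km.
The half-period of the transfer ellipse is t = π√(a_t³/μ) = 32020 s.
Target angular speed ω₂ = √(μ/r₂³) = 4.192×10^-5 rad/s.
Angle swept by the target during transfer: ω₂·t = 1.3423 rad = 76.91°.
Arrival is 180° from departure on the ellipse, so φ = 180° − 76.91° = 103°.

φ = 103°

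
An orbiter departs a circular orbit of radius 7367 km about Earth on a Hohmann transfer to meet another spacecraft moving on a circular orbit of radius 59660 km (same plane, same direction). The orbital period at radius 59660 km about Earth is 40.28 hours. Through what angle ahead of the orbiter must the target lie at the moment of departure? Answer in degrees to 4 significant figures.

From Kepler's third law T² = 4π²r³/μ at r = 59660 km, T = 40.28 hours = 40.28 × 3600 s = 1.45008×10^5 s: μ = 4π²r³/T² = 3.98681×10^5 km³/s².
The Hohmann ellipse has a_t = (r₁ + r₂)/2 = 33513.5 km.
Transfer time t = π√(a_t³/μ) = 30525.8 s.
Target angular speed ω₂ = √(μ/r₂³) = 4.33299×10^-5 rad/s.
Angle swept by the target during transfer: ω₂·t = 1.32268 rad = 75.78°.
Arrival is 180° from departure on the ellipse, so φ = 180° − 75.78° = 104.2°.

φ = 104.2°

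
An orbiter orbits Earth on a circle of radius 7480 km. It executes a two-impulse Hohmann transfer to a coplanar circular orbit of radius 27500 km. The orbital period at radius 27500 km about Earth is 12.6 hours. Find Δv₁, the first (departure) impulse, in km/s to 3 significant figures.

Δv₁ = 1.85 km/s

From Kepler's third law T² = 4π²r³/μ at r = 27500 km, T = 12.6 hours = 12.6 × 3600 s = 45360 s: μ = 4π²r³/T² = 3.99036×10^5 km³/s².
Transfer-ellipse semi-major axis a_t = (r₁ + r₂)/2 = (7480 + 27500)/2 = 17490 km.
Circular speed at r = 7480 km: v_c = √(μ/r) = 7.304 km/s.
Transfer-orbit speed at the same r (vis-viva, a = a_t): v_t = √[μ(2/r − 1/a_t)] = 9.159 km/s.
Δv₁ = |v_t − v_c| = |9.159 − 7.304| = 1.855 km/s.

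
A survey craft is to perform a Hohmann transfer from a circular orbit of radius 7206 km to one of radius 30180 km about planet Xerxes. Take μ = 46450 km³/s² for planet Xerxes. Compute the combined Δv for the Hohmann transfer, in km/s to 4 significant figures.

Semi-major axis of the transfer orbit: a_t = (7206 + 30180)/2 = 18693 km.
At r₁ the circular-orbit speed is v₁ = √(μ/r₁) = 2.5389 km/s.
Transfer-orbit speed at r₁ (vis-viva): v_p = √[μ(2/r₁ − 1/a_t)] = 3.2260 km/s.
First burn Δv₁ = |v_p − v₁| = 0.6871 km/s.
Circular speed at r₂: v₂ = √(μ/r₂) = 1.2406 km/s.
Transfer-orbit speed at r₂: v_a = √[μ(2/r₂ − 1/a_t)] = 0.77027 km/s.
Second burn Δv₂ = |v₂ − v_a| = 0.4703 km/s.
Total Δv = Δv₁ + Δv₂ = 1.157 km/s.

Δv = 1.157 km/s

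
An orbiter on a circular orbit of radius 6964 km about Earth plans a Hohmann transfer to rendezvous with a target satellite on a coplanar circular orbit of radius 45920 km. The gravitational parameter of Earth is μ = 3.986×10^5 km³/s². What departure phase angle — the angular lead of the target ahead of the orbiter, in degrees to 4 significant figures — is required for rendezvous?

The Hohmann ellipse has a_t = (r₁ + r₂)/2 = 26442 km.
Transfer time t = π√(a_t³/μ) = 21395.5 s.
Target angular speed ω₂ = √(μ/r₂³) = 6.41602×10^-5 rad/s.
Angle swept by the target during transfer: ω₂·t = 1.37274 rad = 78.652°.
Arrival is 180° from departure on the ellipse, so φ = 180° − 78.652° = 101.3°.

φ = 101.3°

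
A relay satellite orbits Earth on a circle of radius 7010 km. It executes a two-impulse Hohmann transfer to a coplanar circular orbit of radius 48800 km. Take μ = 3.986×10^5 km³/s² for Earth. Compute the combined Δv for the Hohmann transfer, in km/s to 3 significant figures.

Δv = 3.86 km/s

Semi-major axis of the transfer orbit: a_t = (7010 + 48800)/2 = 27905 km.
Circular speed at r₁: v₁ = √(μ/r₁) = √(3.986×10^5/7010) = 7.541 km/s.
Transfer-orbit speed at r₁ (vis-viva): v_p = √[μ(2/r₁ − 1/a_t)] = 9.972 km/s.
First burn Δv₁ = |v_p − v₁| = 2.431 km/s.
At r₂, v₂ = √(μ/r₂) = 2.858 km/s.
Transfer-orbit speed at r₂: v_a = √[μ(2/r₂ − 1/a_t)] = 1.432 km/s.
Second burn Δv₂ = |v₂ − v_a| = 1.426 km/s.
Total Δv = Δv₁ + Δv₂ = 3.857 km/s.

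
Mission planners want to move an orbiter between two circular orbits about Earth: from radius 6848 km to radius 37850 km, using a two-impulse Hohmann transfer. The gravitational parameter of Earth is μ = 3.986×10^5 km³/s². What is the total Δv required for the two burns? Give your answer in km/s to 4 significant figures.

Δv = 3.748 km/s

Transfer-ellipse semi-major axis a_t = (r₁ + r₂)/2 = (6848 + 37850)/2 = 22349 km.
At r₁ the circular-orbit speed is v₁ = √(μ/r₁) = 7.6293 km/s.
On the transfer ellipse at r₁, vis-viva equation gives v_p = √[μ(2/r₁ − 1/a_t)] = 9.9287 km/s.
First burn Δv₁ = |v_p − v₁| = 2.299 km/s.
Circular speed at r₂: v₂ = √(μ/r₂) = 3.245 km/s.
Transfer-orbit speed at r₂: v_a = √[μ(2/r₂ − 1/a_t)] = 1.796 km/s.
Second burn Δv₂ = |v₂ − v_a| = 1.449 km/s.
Total Δv = Δv₁ + Δv₂ = 3.748 km/s.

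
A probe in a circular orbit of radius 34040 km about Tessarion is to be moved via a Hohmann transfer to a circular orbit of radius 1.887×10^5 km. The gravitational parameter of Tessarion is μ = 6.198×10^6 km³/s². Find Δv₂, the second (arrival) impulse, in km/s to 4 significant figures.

Transfer-ellipse semi-major axis a_t = (r₁ + r₂)/2 = (34040 + 1.887×10^5)/2 = 1.1137×10^5 km.
On the circular orbit at r = 1.887×10^5 km, v_c = √(μ/r) = 5.731 km/s.
Transfer-orbit speed at the same r (vis-viva, a = a_t): v_t = √[μ(2/r − 1/a_t)] = 3.168 km/s.
Δv₂ = |v_t − v_c| = |3.168 − 5.731| = 2.563 km/s.

Δv₂ = 2.563 km/s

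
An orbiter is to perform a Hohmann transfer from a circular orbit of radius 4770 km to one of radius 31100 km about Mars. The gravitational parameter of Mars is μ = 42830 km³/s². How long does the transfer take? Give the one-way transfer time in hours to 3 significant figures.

t = 10.1 hours

Transfer-ellipse semi-major axis a_t = (r₁ + r₂)/2 = (4770 + 31100)/2 = 17935 km.
By Kepler's third law the transfer-orbit period is T = 2π√(a_t³/μ), so t = T/2 = 36460 s.
Converting: 36460 s ÷ 3600 s/hour = 10.1 hours.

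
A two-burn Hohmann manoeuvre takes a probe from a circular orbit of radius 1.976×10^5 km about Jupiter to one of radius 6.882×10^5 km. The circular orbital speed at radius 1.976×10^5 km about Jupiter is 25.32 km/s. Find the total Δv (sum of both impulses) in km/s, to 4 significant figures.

From the circular-orbit relation v² = μ/r at r = 1.976×10^5 km: μ = v²r = (25.32)² × 1.976×10^5 = 1.26682×10^8 km³/s².
Transfer-ellipse semi-major axis a_t = (r₁ + r₂)/2 = (1.976×10^5 + 6.882×10^5)/2 = 4.429×10^5 km.
Circular speed at r₁: v₁ = √(μ/r₁) = √(1.26682×10^8/1.976×10^5) = 25.320 km/s.
Transfer-orbit speed at r₁ (vis-viva): v_p = √[μ(2/r₁ − 1/a_t)] = 31.562 km/s.
First burn Δv₁ = |v_p − v₁| = 6.242 km/s.
At r₂, v₂ = √(μ/r₂) = 13.5675 km/s.
Transfer-orbit speed at r₂: v_a = √[μ(2/r₂ − 1/a_t)] = 9.06234 km/s.
Second burn Δv₂ = |v₂ − v_a| = 4.505 km/s.
Δv = Δv₁ + Δv₂ = 6.242 + 4.505 = 10.75 km/s.

Δv = 10.75 km/s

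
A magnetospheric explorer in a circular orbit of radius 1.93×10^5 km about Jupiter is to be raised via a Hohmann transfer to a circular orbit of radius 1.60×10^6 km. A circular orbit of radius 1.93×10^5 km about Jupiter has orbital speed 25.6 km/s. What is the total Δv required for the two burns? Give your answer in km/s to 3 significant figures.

From the circular-orbit relation v² = μ/r at r = 1.93×10^5 km: μ = v²r = (25.6)² × 1.93×10^5 = 1.26484×10^8 km³/s².
Semi-major axis of the transfer orbit: a_t = (1.930×10^5 + 1.600×10^6)/2 = 8.965×10^5 km.
At r₁ the circular-orbit speed is v₁ = √(μ/r₁) = 25.60 km/s.
Transfer-orbit speed at r₁ (vis-viva): v_p = √[μ(2/r₁ − 1/a_t)] = 34.20 km/s.
First burn Δv₁ = |v_p − v₁| = 8.600 km/s.
At r₂, v₂ = √(μ/r₂) = 8.891 km/s.
Transfer-orbit speed at r₂: v_a = √[μ(2/r₂ − 1/a_t)] = 4.125 km/s.
Second burn Δv₂ = |v₂ − v_a| = 4.766 km/s.
Total Δv = Δv₁ + Δv₂ = 13.37 km/s.

Δv = 13.4 km/s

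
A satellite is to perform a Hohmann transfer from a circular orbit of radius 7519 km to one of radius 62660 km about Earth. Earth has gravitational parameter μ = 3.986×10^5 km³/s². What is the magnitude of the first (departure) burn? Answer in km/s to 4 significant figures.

Δv₁ = 2.449 km/s

Transfer-ellipse semi-major axis a_t = (r₁ + r₂)/2 = (7519 + 62660)/2 = 35089.5 km.
Circular speed at r = 7519 km: v_c = √(μ/r) = 7.281 km/s.
Transfer-orbit speed at the same r (vis-viva, a = a_t): v_t = √[μ(2/r − 1/a_t)] = 9.730 km/s.
Δv₁ = |v_t − v_c| = |9.730 − 7.281| = 2.449 km/s.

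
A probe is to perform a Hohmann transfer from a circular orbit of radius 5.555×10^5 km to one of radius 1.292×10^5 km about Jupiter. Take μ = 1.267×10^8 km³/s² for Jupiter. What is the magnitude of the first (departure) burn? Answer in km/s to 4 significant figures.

Δv₁ = 5.825 km/s

Transfer-ellipse semi-major axis a_t = (r₁ + r₂)/2 = (5.555×10^5 + 1.292×10^5)/2 = 3.4235×10^5 km.
On the circular orbit at r = 5.555×10^5 km, v_c = √(μ/r) = 15.1024 km/s.
Vis-viva on the transfer ellipse at r = 5.555×10^5 km gives v_t = √[μ(2/r − 1/a_t)] = 9.27774 km/s.
Δv₁ = |v_t − v_c| = |9.27774 − 15.1024| = 5.825 km/s.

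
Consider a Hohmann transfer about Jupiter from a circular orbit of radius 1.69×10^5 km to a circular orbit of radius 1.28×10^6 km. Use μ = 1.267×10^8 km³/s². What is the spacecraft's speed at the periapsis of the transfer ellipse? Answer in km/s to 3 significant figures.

v = 36.4 km/s

Semi-major axis of the transfer orbit: a_t = (1.690×10^5 + 1.280×10^6)/2 = 7.245×10^5 km.
The periapsis of the transfer ellipse is at r = 1.690×10^5 km.
Applying v² = μ(2/r − 1/a_t): v = 36.39 km/s.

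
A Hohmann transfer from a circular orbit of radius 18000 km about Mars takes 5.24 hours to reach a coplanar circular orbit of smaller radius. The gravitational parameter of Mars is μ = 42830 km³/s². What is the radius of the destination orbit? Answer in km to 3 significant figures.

r₂ = 5120 km

Transfer time t = 5.24 hours = 18864 s, and t = π√(a_t³/μ).
So a_t = (μ t²/π²)^(1/3) = (42830 × (18864)² / π²)^(1/3) = 11559 km.
Since a_t = (r₁ + r₂)/2, r₂ = 2a_t − r₁ = 2×11559 − 18000 = 5118 km.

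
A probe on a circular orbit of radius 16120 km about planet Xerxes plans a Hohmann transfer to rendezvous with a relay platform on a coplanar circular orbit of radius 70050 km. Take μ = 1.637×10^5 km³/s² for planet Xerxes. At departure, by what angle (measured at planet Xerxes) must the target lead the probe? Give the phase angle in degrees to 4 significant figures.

The Hohmann ellipse has a_t = (r₁ + r₂)/2 = 43085 km.
Transfer time t = π√(a_t³/μ) = 69441 s.
The target's mean motion on its circular orbit is ω₂ = √(μ/r₂³) = 2.1823×10^-5 rad/s.
Angle swept by the target during transfer: ω₂·t = 1.5154 rad = 86.83°.
Arrival is 180° from departure on the ellipse, so φ = 180° − 86.83° = 93.17°.

φ = 93.17°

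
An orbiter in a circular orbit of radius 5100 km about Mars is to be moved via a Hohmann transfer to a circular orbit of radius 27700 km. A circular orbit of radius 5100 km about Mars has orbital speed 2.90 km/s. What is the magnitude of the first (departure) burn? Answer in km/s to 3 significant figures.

Δv₁ = 0.869 km/s

From the circular-orbit relation v² = μ/r at r = 5100 km: μ = v²r = (2.90)² × 5100 = 42891.0 km³/s².
Transfer-ellipse semi-major axis a_t = (r₁ + r₂)/2 = (5100 + 27700)/2 = 16400 km.
Circular speed at r = 5100 km: v_c = √(μ/r) = 2.9000 km/s.
Transfer-orbit speed at the same r (vis-viva, a = a_t): v_t = √[μ(2/r − 1/a_t)] = 3.7689 km/s.
Δv₁ = |v_t − v_c| = |3.7689 − 2.9000| = 0.8689 km/s.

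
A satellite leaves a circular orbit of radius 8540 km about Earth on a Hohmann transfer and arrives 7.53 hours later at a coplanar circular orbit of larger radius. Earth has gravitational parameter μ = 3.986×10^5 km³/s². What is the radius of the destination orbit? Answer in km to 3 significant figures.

r₂ = 53400 km

Transfer time t = 7.53 hours = 27108 s, and t = π√(a_t³/μ).
So a_t = (μ t²/π²)^(1/3) = (3.986×10^5 × (27108)² / π²)^(1/3) = 30961 km.
Since a_t = (r₁ + r₂)/2, r₂ = 2a_t − r₁ = 2×30961 − 8540 = 53382 km.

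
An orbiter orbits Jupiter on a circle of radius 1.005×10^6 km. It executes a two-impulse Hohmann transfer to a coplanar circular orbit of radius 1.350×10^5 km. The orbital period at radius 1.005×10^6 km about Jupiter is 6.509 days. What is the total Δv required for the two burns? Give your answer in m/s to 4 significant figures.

Δv = 15810 m/s

From Kepler's third law T² = 4π²r³/μ at r = 1.005×10^6 km, T = 6.509 days = 6.509 × 86400 s = 5.623776×10^5 s: μ = 4π²r³/T² = 1.26707×10^8 km³/s².
Semi-major axis of the transfer orbit: a_t = (1.005×10^6 + 1.350×10^5)/2 = 5.700×10^5 km.
Circular speed at r₁: v₁ = √(μ/r₁) = √(1.26707×10^8/1.005×10^6) = 11.2284 km/s.
Transfer-orbit speed at r₁ (vis-viva equation): v_a = √[μ(2/r₁ − 1/a_t)] = 5.46446 km/s.
First burn Δv₁ = |v_a − v₁| = 5.7639 km/s.
At r₂, v₂ = √(μ/r₂) = 30.636 km/s.
Transfer-orbit speed at r₂: v_p = √[μ(2/r₂ − 1/a_t)] = 40.680 km/s.
Second burn Δv₂ = |v₂ − v_p| = 10.044 km/s.
Total Δv = Δv₁ + Δv₂ = 15.81 km/s.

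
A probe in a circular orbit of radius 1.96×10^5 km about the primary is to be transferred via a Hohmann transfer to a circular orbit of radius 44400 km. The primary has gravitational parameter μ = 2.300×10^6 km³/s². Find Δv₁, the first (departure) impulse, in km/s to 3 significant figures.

Semi-major axis of the transfer orbit: a_t = (1.960×10^5 + 44400)/2 = 1.202×10^5 km.
On the circular orbit at r = 1.960×10^5 km, v_c = √(μ/r) = 3.426 km/s.
Vis-viva on the transfer ellipse at r = 1.960×10^5 km gives v_t = √[μ(2/r − 1/a_t)] = 2.082 km/s.
Δv₁ = |v_t − v_c| = |2.082 − 3.426| = 1.344 km/s.

Δv₁ = 1.34 km/s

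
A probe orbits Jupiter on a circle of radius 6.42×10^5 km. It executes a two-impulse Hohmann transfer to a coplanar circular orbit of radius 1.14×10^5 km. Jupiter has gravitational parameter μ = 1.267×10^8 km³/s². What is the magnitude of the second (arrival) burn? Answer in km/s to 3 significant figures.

Δv₂ = 10.1 km/s

The Hohmann ellipse has a_t = (r₁ + r₂)/2 = 3.780×10^5 km.
Circular speed at r = 1.140×10^5 km: v_c = √(μ/r) = 33.34 km/s.
Transfer-orbit speed at the same r (vis-viva, a = a_t): v_t = √[μ(2/r − 1/a_t)] = 43.45 km/s.
Δv₂ = |v_t − v_c| = |43.45 − 33.34| = 10.11 km/s.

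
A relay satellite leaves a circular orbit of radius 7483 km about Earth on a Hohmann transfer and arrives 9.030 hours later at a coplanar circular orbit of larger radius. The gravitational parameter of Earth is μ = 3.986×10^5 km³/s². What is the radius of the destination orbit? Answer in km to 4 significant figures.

Transfer time t = 9.030 hours = 32508 s, and t = π√(a_t³/μ).
So a_t = (μ t²/π²)^(1/3) = (3.986×10^5 × (32508)² / π²)^(1/3) = 34947 km.
Since a_t = (r₁ + r₂)/2, r₂ = 2a_t − r₁ = 2×34947 − 7483 = 62411 km.

r₂ = 62410 km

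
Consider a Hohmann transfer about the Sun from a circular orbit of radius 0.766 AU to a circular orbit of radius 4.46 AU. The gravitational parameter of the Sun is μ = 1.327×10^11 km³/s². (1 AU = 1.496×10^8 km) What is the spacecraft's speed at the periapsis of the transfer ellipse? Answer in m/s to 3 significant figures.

v = 44500 m/s

In km: r₁ = 0.766 × 1.496×10^8 = 1.145936×10^8 km; r₂ = 4.46 × 1.496×10^8 = 6.67216×10^8 km.
Transfer-ellipse semi-major axis a_t = (r₁ + r₂)/2 = (1.145936×10^8 + 6.67216×10^8)/2 = 3.909048×10^8 km.
The periapsis of the transfer ellipse is at r = 1.145936×10^8 km.
Vis-viva: v = √[μ(2/r − 1/a_t)] = √[1.327×10^11 × (2/1.145936×10^8 − 1/3.909048×10^8)] = 44.46 km/s.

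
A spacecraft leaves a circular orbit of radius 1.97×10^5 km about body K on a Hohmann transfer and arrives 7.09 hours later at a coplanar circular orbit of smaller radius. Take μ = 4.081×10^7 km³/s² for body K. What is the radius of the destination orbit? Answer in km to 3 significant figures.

r₂ = 81300 km

Transfer time t = 7.09 hours = 25524 s, and t = π√(a_t³/μ).
So a_t = (μ t²/π²)^(1/3) = (4.081×10^7 × (25524)² / π²)^(1/3) = 1.3914×10^5 km.
Since a_t = (r₁ + r₂)/2, r₂ = 2a_t − r₁ = 2×1.3914×10^5 − 1.970×10^5 = 81280 km.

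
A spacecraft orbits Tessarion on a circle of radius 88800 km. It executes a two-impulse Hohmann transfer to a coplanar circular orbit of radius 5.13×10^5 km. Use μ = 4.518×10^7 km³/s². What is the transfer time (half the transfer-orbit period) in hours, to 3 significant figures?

t = 21.4 hours

Transfer-ellipse semi-major axis a_t = (r₁ + r₂)/2 = (88800 + 5.130×10^5)/2 = 3.009×10^5 km.
By Kepler's third law the transfer-orbit period is T = 2π√(a_t³/μ), so t = T/2 = 77150 s.
Converting: 77150 s ÷ 3600 s/hour = 21.4 hours.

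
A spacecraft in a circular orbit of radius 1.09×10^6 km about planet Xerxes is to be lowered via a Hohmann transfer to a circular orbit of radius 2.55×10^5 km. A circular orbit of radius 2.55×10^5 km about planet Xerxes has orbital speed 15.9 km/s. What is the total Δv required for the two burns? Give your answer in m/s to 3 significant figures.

From the circular-orbit relation v² = μ/r at r = 2.55×10^5 km: μ = v²r = (15.9)² × 2.55×10^5 = 6.44666×10^7 km³/s².
Semi-major axis of the transfer orbit: a_t = (1.090×10^6 + 2.550×10^5)/2 = 6.725×10^5 km.
At r₁ the circular-orbit speed is v₁ = √(μ/r₁) = 7.6905 km/s.
On the transfer ellipse at r₁, v² = μ(2/r − 1/a) gives v_a = √[μ(2/r₁ − 1/a_t)] = 4.7356 km/s.
First burn Δv₁ = |v_a − v₁| = 2.9549 km/s.
At r₂, v₂ = √(μ/r₂) = 15.9000 km/s.
Transfer-orbit speed at r₂: v_p = √[μ(2/r₂ − 1/a_t)] = 20.2425 km/s.
Second burn Δv₂ = |v₂ − v_p| = 4.3425 km/s.
Total Δv = Δv₁ + Δv₂ = 7.297 km/s.

Δv = 7300 m/s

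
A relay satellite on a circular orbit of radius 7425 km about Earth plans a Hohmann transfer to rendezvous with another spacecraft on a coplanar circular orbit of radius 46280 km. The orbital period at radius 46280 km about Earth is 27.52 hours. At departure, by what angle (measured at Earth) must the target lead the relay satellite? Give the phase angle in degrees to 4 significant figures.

From Kepler's third law T² = 4π²r³/μ at r = 46280 km, T = 27.52 hours = 27.52 × 3600 s = 99072 s: μ = 4π²r³/T² = 3.98692×10^5 km³/s².
Transfer-ellipse semi-major axis a_t = (r₁ + r₂)/2 = (7425 + 46280)/2 = 26852.5 km.
Transfer time t = π√(a_t³/μ) = 21893.14 s.
The target's mean motion on its circular orbit is ω₂ = √(μ/r₂³) = 6.342039×10^-5 rad/s.
Angle swept by the target during transfer: ω₂·t = 1.388471 rad = 79.554°.
Arrival is 180° from departure on the ellipse, so φ = 180° − 79.554° = 100.4°.

φ = 100.4°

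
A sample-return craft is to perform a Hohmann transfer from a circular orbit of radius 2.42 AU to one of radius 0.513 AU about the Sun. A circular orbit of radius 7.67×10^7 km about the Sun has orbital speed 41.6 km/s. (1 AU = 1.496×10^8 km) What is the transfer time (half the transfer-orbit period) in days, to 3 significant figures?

t = 324 days

From the circular-orbit relation v² = μ/r at r = 7.67×10^7 km: μ = v²r = (41.6)² × 7.67×10^7 = 1.32734×10^11 km³/s².
In km: r₁ = 2.42 × 1.496×10^8 = 3.62032×10^8 km; r₂ = 0.513 × 1.496×10^8 = 7.67448×10^7 km.
Semi-major axis of the transfer orbit: a_t = (3.62032×10^8 + 7.67448×10^7)/2 = 2.193884×10^8 km.
Transfer time t = π√(a_t³/μ) = π√((2.193884×10^8)³ / 1.32734×10^11) = 2.802×10^7 s.
Converting: 2.802×10^7 s ÷ 86400 s/day = 324 days.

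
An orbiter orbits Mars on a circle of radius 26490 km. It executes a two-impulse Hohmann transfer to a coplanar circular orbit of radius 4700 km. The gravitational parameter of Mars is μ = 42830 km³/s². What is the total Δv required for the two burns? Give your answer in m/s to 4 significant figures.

Δv = 1489 m/s

Transfer-ellipse semi-major axis a_t = (r₁ + r₂)/2 = (26490 + 4700)/2 = 15595 km.
At r₁ the circular-orbit speed is v₁ = √(μ/r₁) = 1.27155 km/s.
Transfer-orbit speed at r₁ (v² = μ(2/r − 1/a)): v_a = √[μ(2/r₁ − 1/a_t)] = 0.698054 km/s.
First burn Δv₁ = |v_a − v₁| = 0.5735 km/s.
Circular speed at r₂: v₂ = √(μ/r₂) = 3.01874 km/s.
Transfer-orbit speed at r₂: v_p = √[μ(2/r₂ − 1/a_t)] = 3.93435 km/s.
Second burn Δv₂ = |v₂ − v_p| = 0.9156 km/s.
Total Δv = Δv₁ + Δv₂ = 1.489 km/s.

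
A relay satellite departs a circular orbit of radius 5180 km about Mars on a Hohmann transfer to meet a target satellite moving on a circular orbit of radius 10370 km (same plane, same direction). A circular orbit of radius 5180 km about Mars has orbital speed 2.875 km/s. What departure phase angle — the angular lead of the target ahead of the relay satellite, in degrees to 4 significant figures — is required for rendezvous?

From the circular-orbit relation v² = μ/r at r = 5180 km: μ = v²r = (2.875)² × 5180 = 42815.9 km³/s².
Semi-major axis of the transfer orbit: a_t = (5180 + 10370)/2 = 7775 km.
Transfer time t = π√(a_t³/μ) = 10408.73 s.
The target's mean motion on its circular orbit is ω₂ = √(μ/r₂³) = 1.959452×10^-4 rad/s.
Angle swept by the target during transfer: ω₂·t = 2.03954 rad = 116.86°.
Arrival is 180° from departure on the ellipse, so φ = 180° − 116.86° = 63.14°.

φ = 63.14°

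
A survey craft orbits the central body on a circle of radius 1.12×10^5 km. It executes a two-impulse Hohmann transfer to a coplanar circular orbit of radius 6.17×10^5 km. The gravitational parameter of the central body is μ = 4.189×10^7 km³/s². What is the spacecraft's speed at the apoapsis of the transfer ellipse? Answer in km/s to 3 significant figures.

The Hohmann ellipse has a_t = (r₁ + r₂)/2 = 3.645×10^5 km.
The apoapsis of the transfer ellipse is at r = 6.170×10^5 km.
Vis-viva: v = √[μ(2/r − 1/a_t)] = √[4.189×10^7 × (2/6.170×10^5 − 1/3.645×10^5)] = 4.567 km/s.

v = 4.57 km/s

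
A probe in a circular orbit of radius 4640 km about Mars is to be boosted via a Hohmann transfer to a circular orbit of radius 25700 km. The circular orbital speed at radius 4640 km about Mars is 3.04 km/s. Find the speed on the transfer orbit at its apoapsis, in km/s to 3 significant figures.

From the circular-orbit relation v² = μ/r at r = 4640 km: μ = v²r = (3.04)² × 4640 = 42881.0 km³/s².
The Hohmann ellipse has a_t = (r₁ + r₂)/2 = 15170 km.
The apoapsis of the transfer ellipse is at r = 25700 km.
From the vis-viva equation, v = √[μ(2/r − 1/a_t)] = 0.7144 km/s.

v = 0.714 km/s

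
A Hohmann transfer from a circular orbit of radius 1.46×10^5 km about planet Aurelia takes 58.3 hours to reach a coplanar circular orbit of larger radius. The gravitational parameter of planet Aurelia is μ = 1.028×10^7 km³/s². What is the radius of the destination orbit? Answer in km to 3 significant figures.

Transfer time t = 58.3 hours = 2.0988×10^5 s, and t = π√(a_t³/μ).
So a_t = (μ t²/π²)^(1/3) = (1.028×10^7 × (2.0988×10^5)² / π²)^(1/3) = 3.5800×10^5 km.
Since a_t = (r₁ + r₂)/2, r₂ = 2a_t − r₁ = 2×3.5800×10^5 − 1.460×10^5 = 5.700×10^5 km.

r₂ = 5.70×10^5 km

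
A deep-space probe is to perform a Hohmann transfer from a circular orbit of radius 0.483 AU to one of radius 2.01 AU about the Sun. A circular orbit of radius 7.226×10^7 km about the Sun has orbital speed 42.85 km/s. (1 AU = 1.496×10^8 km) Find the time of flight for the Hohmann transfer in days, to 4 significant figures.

From the circular-orbit relation v² = μ/r at r = 7.226×10^7 km: μ = v²r = (42.85)² × 7.226×10^7 = 1.32678×10^11 km³/s².
In km: r₁ = 0.483 × 1.496×10^8 = 7.22568×10^7 km; r₂ = 2.01 × 1.496×10^8 = 3.00696×10^8 km.
The Hohmann ellipse has a_t = (r₁ + r₂)/2 = 1.864764×10^8 km.
Half the transfer-orbit period gives t = π√(a_t³/μ) = 2.196×10^7 s.
Converting: 2.196×10^7 s ÷ 86400 s/day = 254.2 days.

t = 254.2 days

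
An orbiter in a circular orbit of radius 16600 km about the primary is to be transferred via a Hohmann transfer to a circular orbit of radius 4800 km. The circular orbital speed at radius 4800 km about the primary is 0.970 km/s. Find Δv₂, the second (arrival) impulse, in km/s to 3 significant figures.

From the circular-orbit relation v² = μ/r at r = 4800 km: μ = v²r = (0.970)² × 4800 = 4516.32 km³/s².
The Hohmann ellipse has a_t = (r₁ + r₂)/2 = 10700 km.
On the circular orbit at r = 4800 km, v_c = √(μ/r) = 0.97000 km/s.
Vis-viva on the transfer ellipse at r = 4800 km gives v_t = √[μ(2/r − 1/a_t)] = 1.2082 km/s.
Δv₂ = |v_t − v_c| = |1.2082 − 0.97000| = 0.2382 km/s.

Δv₂ = 0.238 km/s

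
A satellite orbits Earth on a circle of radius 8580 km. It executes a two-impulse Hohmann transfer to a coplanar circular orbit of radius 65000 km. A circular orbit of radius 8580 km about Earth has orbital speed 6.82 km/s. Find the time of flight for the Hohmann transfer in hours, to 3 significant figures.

From the circular-orbit relation v² = μ/r at r = 8580 km: μ = v²r = (6.82)² × 8580 = 3.99076×10^5 km³/s².
Semi-major axis of the transfer orbit: a_t = (8580 + 65000)/2 = 36790 km.
Half the transfer-orbit period gives t = π√(a_t³/μ) = 35090 s.
Converting: 35090 s ÷ 3600 s/hour = 9.75 hours.

t = 9.75 hours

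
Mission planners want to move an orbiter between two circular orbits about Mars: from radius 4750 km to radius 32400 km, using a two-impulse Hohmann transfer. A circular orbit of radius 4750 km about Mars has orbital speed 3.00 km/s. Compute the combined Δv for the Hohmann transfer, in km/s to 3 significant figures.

Δv = 1.53 km/s

From the circular-orbit relation v² = μ/r at r = 4750 km: μ = v²r = (3.00)² × 4750 = 42750.0 km³/s².
Transfer-ellipse semi-major axis a_t = (r₁ + r₂)/2 = (4750 + 32400)/2 = 18575 km.
At r₁ the circular-orbit speed is v₁ = √(μ/r₁) = 3.0000 km/s.
On the transfer ellipse at r₁, vis-viva equation gives v_p = √[μ(2/r₁ − 1/a_t)] = 3.9621 km/s.
First burn Δv₁ = |v_p − v₁| = 0.9621 km/s.
Circular speed at r₂: v₂ = √(μ/r₂) = 1.1487 km/s.
Transfer-orbit speed at r₂: v_a = √[μ(2/r₂ − 1/a_t)] = 0.58087 km/s.
Second burn Δv₂ = |v₂ − v_a| = 0.5678 km/s.
Total Δv = Δv₁ + Δv₂ = 1.530 km/s.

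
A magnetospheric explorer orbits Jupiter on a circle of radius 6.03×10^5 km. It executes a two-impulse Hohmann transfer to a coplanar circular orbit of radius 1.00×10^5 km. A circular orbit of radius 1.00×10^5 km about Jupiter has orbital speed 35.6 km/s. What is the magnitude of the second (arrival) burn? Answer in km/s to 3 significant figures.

From the circular-orbit relation v² = μ/r at r = 1.00×10^5 km: μ = v²r = (35.6)² × 1.00×10^5 = 1.26736×10^8 km³/s².
Semi-major axis of the transfer orbit: a_t = (6.030×10^5 + 1.000×10^5)/2 = 3.515×10^5 km.
On the circular orbit at r = 1.000×10^5 km, v_c = √(μ/r) = 35.60 km/s.
Transfer-orbit speed at the same r (vis-viva, a = a_t): v_t = √[μ(2/r − 1/a_t)] = 46.63 km/s.
Δv₂ = |v_t − v_c| = |46.63 − 35.60| = 11.03 km/s.

Δv₂ = 11.0 km/s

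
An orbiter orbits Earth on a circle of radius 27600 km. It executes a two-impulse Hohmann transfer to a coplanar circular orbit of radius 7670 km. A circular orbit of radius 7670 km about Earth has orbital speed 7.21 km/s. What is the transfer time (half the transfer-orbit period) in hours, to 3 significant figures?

t = 3.24 hours

From the circular-orbit relation v² = μ/r at r = 7670 km: μ = v²r = (7.21)² × 7670 = 3.98718×10^5 km³/s².
The Hohmann ellipse has a_t = (r₁ + r₂)/2 = 17635 km.
Half the transfer-orbit period gives t = π√(a_t³/μ) = 11650 s.
Converting: 11650 s ÷ 3600 s/hour = 3.24 hours.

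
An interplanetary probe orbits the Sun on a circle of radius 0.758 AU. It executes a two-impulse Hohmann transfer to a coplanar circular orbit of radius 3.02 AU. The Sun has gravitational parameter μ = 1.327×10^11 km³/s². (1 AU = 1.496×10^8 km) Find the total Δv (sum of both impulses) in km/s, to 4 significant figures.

Δv = 15.33 km/s

In km: r₁ = 0.758 × 1.496×10^8 = 1.133968×10^8 km; r₂ = 3.02 × 1.496×10^8 = 4.51792×10^8 km.
The Hohmann ellipse has a_t = (r₁ + r₂)/2 = 2.825944×10^8 km.
Circular speed at r₁: v₁ = √(μ/r₁) = √(1.327×10^11/1.133968×10^8) = 34.209 km/s.
On the transfer ellipse at r₁, v² = μ(2/r − 1/a) gives v_p = √[μ(2/r₁ − 1/a_t)] = 43.254 km/s.
First burn Δv₁ = |v_p − v₁| = 9.045 km/s.
At r₂, v₂ = √(μ/r₂) = 17.138 km/s.
Transfer-orbit speed at r₂: v_a = √[μ(2/r₂ − 1/a_t)] = 10.856 km/s.
Second burn Δv₂ = |v₂ − v_a| = 6.282 km/s.
Total Δv = Δv₁ + Δv₂ = 15.33 km/s.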